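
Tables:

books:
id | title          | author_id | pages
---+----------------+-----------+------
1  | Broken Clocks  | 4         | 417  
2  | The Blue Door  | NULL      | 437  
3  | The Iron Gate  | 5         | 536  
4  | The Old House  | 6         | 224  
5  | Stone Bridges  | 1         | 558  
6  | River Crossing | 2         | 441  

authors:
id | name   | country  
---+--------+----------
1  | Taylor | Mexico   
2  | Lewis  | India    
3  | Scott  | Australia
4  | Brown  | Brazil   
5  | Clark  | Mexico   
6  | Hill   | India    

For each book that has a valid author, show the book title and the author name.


INNER JOIN keeps only books rows whose author_id matches an id in authors. Walk through each book:
  - book 1 (Broken Clocks): author_id=4 -> matches Brown
  - book 2 (The Blue Door): author_id=NULL, no match -> dropped
  - book 3 (The Iron Gate): author_id=5 -> matches Clark
  - book 4 (The Old House): author_id=6 -> matches Hill
  - book 5 (Stone Bridges): author_id=1 -> matches Taylor
  - book 6 (River Crossing): author_id=2 -> matches Lewis
So 1 of 6 rows is dropped.

SQL:
SELECT a.title, b.name AS author
FROM books a
INNER JOIN authors b ON a.author_id = b.id

Result:
title          | author
---------------+-------
Broken Clocks  | Brown 
The Iron Gate  | Clark 
The Old House  | Hill  
Stone Bridges  | Taylor
River Crossing | Lewis 


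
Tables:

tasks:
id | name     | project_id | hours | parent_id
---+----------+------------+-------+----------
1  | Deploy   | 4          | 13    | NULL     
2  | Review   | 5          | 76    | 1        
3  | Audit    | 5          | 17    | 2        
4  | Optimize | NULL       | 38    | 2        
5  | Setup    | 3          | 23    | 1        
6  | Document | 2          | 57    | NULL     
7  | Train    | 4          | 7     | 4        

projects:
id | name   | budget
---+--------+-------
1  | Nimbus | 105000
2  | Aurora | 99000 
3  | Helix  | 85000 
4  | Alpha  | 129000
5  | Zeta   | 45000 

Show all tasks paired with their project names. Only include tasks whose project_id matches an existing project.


INNER JOIN keeps only tasks rows whose project_id matches an id in projects. Walk through each task:
  - task 1 (Deploy): project_id=4 -> matches Alpha
  - task 2 (Review): project_id=5 -> matches Zeta
  - task 3 (Audit): project_id=5 -> matches Zeta
  - task 4 (Optimize): project_id=NULL, no match -> dropped
  - task 5 (Setup): project_id=3 -> matches Helix
  - task 6 (Document): project_id=2 -> matches Aurora
  - task 7 (Train): project_id=4 -> matches Alpha
So 1 of 7 rows is dropped.

SQL:
SELECT a.name, b.name AS project
FROM tasks a
INNER JOIN projects b ON a.project_id = b.id

Result:
name     | project
---------+--------
Deploy   | Alpha  
Review   | Zeta   
Audit    | Zeta   
Setup    | Helix  
Document | Aurora 
Train    | Alpha  


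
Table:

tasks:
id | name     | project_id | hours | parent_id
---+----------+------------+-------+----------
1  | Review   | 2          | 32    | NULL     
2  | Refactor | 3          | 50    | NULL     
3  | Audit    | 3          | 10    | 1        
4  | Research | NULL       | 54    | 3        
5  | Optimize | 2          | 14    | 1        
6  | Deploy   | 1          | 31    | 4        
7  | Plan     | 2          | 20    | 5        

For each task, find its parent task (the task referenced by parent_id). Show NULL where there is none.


This is a self-join: tasks is joined to a second copy of itself, matching each row's parent_id to another row's id. Use LEFT JOIN so rows with parent_id=NULL are kept.
  - task 1 (Review): parent_id=NULL -> NULL
  - task 2 (Refactor): parent_id=NULL -> NULL
  - task 3 (Audit): parent_id=1 -> Review
  - task 4 (Research): parent_id=3 -> Audit
  - task 5 (Optimize): parent_id=1 -> Review
  - task 6 (Deploy): parent_id=4 -> Research
  - task 7 (Plan): parent_id=5 -> Optimize

SQL:
SELECT a.name AS item, b.name AS parent
FROM tasks a
LEFT JOIN tasks b ON a.parent_id = b.id

Result:
item     | parent  
---------+---------
Review   | NULL    
Refactor | NULL    
Audit    | Review  
Research | Audit   
Optimize | Review  
Deploy   | Research
Plan     | Optimize


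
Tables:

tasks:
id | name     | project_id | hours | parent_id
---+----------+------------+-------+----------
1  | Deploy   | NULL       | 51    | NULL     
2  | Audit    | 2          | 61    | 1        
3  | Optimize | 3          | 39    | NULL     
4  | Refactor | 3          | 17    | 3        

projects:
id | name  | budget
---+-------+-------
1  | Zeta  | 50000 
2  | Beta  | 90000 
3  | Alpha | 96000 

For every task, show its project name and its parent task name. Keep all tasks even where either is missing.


Two LEFT JOINs from the same base table tasks: one to projects via project_id, one to tasks itself via parent_id. Both are LEFT so every task is preserved.
Match against projects:
  - task 1 (Deploy): project_id=NULL, no match -> kept with NULL
  - task 2 (Audit): project_id=2 -> matches Beta
  - task 3 (Optimize): project_id=3 -> matches Alpha
  - task 4 (Refactor): project_id=3 -> matches Alpha
Match against tasks (self):
  - task 1 (Deploy): parent_id=NULL -> NULL
  - task 2 (Audit): parent_id=1 -> Deploy
  - task 3 (Optimize): parent_id=NULL -> NULL
  - task 4 (Refactor): parent_id=3 -> Optimize

SQL:
SELECT a.name, b.name AS project, c.name AS parent
FROM tasks a
LEFT JOIN projects b ON a.project_id = b.id
LEFT JOIN tasks c ON a.parent_id = c.id

Result:
name     | project | parent  
---------+---------+---------
Deploy   | NULL    | NULL    
Audit    | Beta    | Deploy  
Optimize | Alpha   | NULL    
Refactor | Alpha   | Optimize


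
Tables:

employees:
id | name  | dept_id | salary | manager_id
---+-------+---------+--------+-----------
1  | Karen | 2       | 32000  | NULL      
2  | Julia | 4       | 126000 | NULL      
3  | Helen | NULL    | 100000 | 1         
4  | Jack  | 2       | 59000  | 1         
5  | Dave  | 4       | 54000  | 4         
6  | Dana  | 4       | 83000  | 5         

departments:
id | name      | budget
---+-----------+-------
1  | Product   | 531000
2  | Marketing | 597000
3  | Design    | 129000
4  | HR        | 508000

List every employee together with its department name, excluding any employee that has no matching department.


INNER JOIN keeps only employees rows whose dept_id matches an id in departments. Walk through each employee:
  - employee 1 (Karen): dept_id=2 -> matches Marketing
  - employee 2 (Julia): dept_id=4 -> matches HR
  - employee 3 (Helen): dept_id=NULL, no match -> dropped
  - employee 4 (Jack): dept_id=2 -> matches Marketing
  - employee 5 (Dave): dept_id=4 -> matches HR
  - employee 6 (Dana): dept_id=4 -> matches HR
So 1 of 6 rows is dropped.

SQL:
SELECT a.name, b.name AS department
FROM employees a
INNER JOIN departments b ON a.dept_id = b.id

Result:
name  | department
------+-----------
Karen | Marketing 
Julia | HR        
Jack  | Marketing 
Dave  | HR        
Dana  | HR        


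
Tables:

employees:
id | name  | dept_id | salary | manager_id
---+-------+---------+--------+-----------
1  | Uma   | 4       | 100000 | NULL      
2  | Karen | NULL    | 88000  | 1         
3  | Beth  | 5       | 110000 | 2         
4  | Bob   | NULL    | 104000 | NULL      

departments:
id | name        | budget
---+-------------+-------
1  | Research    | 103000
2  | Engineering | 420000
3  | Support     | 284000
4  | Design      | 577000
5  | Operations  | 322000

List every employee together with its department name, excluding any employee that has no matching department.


INNER JOIN keeps only employees rows whose dept_id matches an id in departments. Walk through each employee:
  - employee 1 (Uma): dept_id=4 -> matches Design
  - employee 2 (Karen): dept_id=NULL, no match -> dropped
  - employee 3 (Beth): dept_id=5 -> matches Operations
  - employee 4 (Bob): dept_id=NULL, no match -> dropped
So 2 of 4 rows are dropped.

SQL:
SELECT a.name, b.name AS department
FROM employees a
INNER JOIN departments b ON a.dept_id = b.id

Result:
name | department
-----+-----------
Uma  | Design    
Beth | Operations


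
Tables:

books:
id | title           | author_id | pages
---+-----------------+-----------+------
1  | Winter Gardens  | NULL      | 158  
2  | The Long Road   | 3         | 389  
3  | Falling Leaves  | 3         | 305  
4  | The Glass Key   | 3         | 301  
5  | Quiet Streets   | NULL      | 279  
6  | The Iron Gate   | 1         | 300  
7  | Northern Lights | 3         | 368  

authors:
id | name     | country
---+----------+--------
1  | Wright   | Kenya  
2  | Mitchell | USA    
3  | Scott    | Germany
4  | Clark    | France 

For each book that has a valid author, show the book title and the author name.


INNER JOIN keeps only books rows whose author_id matches an id in authors. Walk through each book:
  - book 1 (Winter Gardens): author_id=NULL, no match -> dropped
  - book 2 (The Long Road): author_id=3 -> matches Scott
  - book 3 (Falling Leaves): author_id=3 -> matches Scott
  - book 4 (The Glass Key): author_id=3 -> matches Scott
  - book 5 (Quiet Streets): author_id=NULL, no match -> dropped
  - book 6 (The Iron Gate): author_id=1 -> matches Wright
  - book 7 (Northern Lights): author_id=3 -> matches Scott
So 2 of 7 rows are dropped.

SQL:
SELECT a.title, b.name AS author
FROM books a
INNER JOIN authors b ON a.author_id = b.id

Result:
title           | author
----------------+-------
The Long Road   | Scott 
Falling Leaves  | Scott 
The Glass Key   | Scott 
The Iron Gate   | Wright
Northern Lights | Scott 


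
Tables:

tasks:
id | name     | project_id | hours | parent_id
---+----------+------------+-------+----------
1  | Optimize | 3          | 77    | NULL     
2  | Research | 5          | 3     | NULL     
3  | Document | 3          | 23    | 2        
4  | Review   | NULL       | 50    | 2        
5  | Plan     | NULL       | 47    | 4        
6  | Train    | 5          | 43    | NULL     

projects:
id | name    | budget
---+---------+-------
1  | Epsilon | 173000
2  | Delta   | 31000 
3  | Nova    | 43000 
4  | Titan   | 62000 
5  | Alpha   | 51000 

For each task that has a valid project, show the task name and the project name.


INNER JOIN keeps only tasks rows whose project_id matches an id in projects. Walk through each task:
  - task 1 (Optimize): project_id=3 -> matches Nova
  - task 2 (Research): project_id=5 -> matches Alpha
  - task 3 (Document): project_id=3 -> matches Nova
  - task 4 (Review): project_id=NULL, no match -> dropped
  - task 5 (Plan): project_id=NULL, no match -> dropped
  - task 6 (Train): project_id=5 -> matches Alpha
So 2 of 6 rows are dropped.

SQL:
SELECT a.name, b.name AS project
FROM tasks a
INNER JOIN projects b ON a.project_id = b.id

Result:
name     | project
---------+--------
Optimize | Nova   
Research | Alpha  
Document | Nova   
Train    | Alpha  


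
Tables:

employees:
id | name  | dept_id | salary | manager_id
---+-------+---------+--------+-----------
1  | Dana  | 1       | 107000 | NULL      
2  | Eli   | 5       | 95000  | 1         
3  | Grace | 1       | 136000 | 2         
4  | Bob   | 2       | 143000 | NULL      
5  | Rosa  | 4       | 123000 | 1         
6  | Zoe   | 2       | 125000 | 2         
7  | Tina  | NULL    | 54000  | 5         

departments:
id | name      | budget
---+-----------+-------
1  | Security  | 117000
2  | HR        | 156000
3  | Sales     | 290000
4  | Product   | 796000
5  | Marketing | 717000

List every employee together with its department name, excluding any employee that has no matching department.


INNER JOIN keeps only employees rows whose dept_id matches an id in departments. Walk through each employee:
  - employee 1 (Dana): dept_id=1 -> matches Security
  - employee 2 (Eli): dept_id=5 -> matches Marketing
  - employee 3 (Grace): dept_id=1 -> matches Security
  - employee 4 (Bob): dept_id=2 -> matches HR
  - employee 5 (Rosa): dept_id=4 -> matches Product
  - employee 6 (Zoe): dept_id=2 -> matches HR
  - employee 7 (Tina): dept_id=NULL, no match -> dropped
So 1 of 7 rows is dropped.

SQL:
SELECT a.name, b.name AS department
FROM employees a
INNER JOIN departments b ON a.dept_id = b.id

Result:
name  | department
------+-----------
Dana  | Security  
Eli   | Marketing 
Grace | Security  
Bob   | HR        
Rosa  | Product   
Zoe   | HR        


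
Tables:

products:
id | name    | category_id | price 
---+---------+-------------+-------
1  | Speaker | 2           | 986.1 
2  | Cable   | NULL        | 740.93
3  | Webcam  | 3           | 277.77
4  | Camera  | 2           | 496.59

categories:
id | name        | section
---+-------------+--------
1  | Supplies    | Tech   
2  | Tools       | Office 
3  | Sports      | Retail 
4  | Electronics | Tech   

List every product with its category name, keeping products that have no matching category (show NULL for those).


LEFT JOIN keeps every row from products (the left table); where category_id has no match in categories, the category columns become NULL. Walk through each product:
  - product 1 (Speaker): category_id=2 -> matches Tools
  - product 2 (Cable): category_id=NULL, no match -> kept with NULL
  - product 3 (Webcam): category_id=3 -> matches Sports
  - product 4 (Camera): category_id=2 -> matches Tools
All 4 rows appear; 1 has NULL category.

SQL:
SELECT a.name, b.name AS category
FROM products a
LEFT JOIN categories b ON a.category_id = b.id

Result:
name    | category
--------+---------
Speaker | Tools   
Cable   | NULL    
Webcam  | Sports  
Camera  | Tools   


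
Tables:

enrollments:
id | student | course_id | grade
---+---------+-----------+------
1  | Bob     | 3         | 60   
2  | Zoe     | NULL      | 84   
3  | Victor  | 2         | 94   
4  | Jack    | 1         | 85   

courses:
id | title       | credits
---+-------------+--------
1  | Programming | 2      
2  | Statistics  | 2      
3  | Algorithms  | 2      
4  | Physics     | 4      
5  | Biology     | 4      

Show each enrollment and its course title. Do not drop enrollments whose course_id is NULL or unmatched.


LEFT JOIN keeps every row from enrollments (the left table); where course_id has no match in courses, the course columns become NULL. Walk through each enrollment:
  - enrollment 1 (Bob): course_id=3 -> matches Algorithms
  - enrollment 2 (Zoe): course_id=NULL, no match -> kept with NULL
  - enrollment 3 (Victor): course_id=2 -> matches Statistics
  - enrollment 4 (Jack): course_id=1 -> matches Programming
All 4 rows appear; 1 has NULL course.

SQL:
SELECT a.student, b.title AS course
FROM enrollments a
LEFT JOIN courses b ON a.course_id = b.id

Result:
student | course     
--------+------------
Bob     | Algorithms 
Zoe     | NULL       
Victor  | Statistics 
Jack    | Programming


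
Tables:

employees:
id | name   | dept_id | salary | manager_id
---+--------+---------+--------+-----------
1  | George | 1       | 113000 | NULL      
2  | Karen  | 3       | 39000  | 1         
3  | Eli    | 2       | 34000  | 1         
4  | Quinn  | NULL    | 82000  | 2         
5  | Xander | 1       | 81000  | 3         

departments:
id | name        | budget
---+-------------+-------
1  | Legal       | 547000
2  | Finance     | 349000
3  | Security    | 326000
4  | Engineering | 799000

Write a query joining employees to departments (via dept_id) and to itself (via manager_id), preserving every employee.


Two LEFT JOINs from the same base table employees: one to departments via dept_id, one to employees itself via manager_id. Both are LEFT so every employee is preserved.
Match against departments:
  - employee 1 (George): dept_id=1 -> matches Legal
  - employee 2 (Karen): dept_id=3 -> matches Security
  - employee 3 (Eli): dept_id=2 -> matches Finance
  - employee 4 (Quinn): dept_id=NULL, no match -> kept with NULL
  - employee 5 (Xander): dept_id=1 -> matches Legal
Match against employees (self):
  - employee 1 (George): manager_id=NULL -> NULL
  - employee 2 (Karen): manager_id=1 -> George
  - employee 3 (Eli): manager_id=1 -> George
  - employee 4 (Quinn): manager_id=2 -> Karen
  - employee 5 (Xander): manager_id=3 -> Eli

SQL:
SELECT a.name, b.name AS department, c.name AS manager
FROM employees a
LEFT JOIN departments b ON a.dept_id = b.id
LEFT JOIN employees c ON a.manager_id = c.id

Result:
name   | department | manager
-------+------------+--------
George | Legal      | NULL   
Karen  | Security   | George 
Eli    | Finance    | George 
Quinn  | NULL       | Karen  
Xander | Legal      | Eli    


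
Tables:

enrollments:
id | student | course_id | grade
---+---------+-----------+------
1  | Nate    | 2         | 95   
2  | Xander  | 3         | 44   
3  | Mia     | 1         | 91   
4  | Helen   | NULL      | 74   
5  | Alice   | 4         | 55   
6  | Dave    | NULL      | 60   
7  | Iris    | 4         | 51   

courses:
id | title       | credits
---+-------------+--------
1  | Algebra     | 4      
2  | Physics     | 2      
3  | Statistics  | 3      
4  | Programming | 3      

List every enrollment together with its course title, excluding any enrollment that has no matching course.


INNER JOIN keeps only enrollments rows whose course_id matches an id in courses. Walk through each enrollment:
  - enrollment 1 (Nate): course_id=2 -> matches Physics
  - enrollment 2 (Xander): course_id=3 -> matches Statistics
  - enrollment 3 (Mia): course_id=1 -> matches Algebra
  - enrollment 4 (Helen): course_id=NULL, no match -> dropped
  - enrollment 5 (Alice): course_id=4 -> matches Programming
  - enrollment 6 (Dave): course_id=NULL, no match -> dropped
  - enrollment 7 (Iris): course_id=4 -> matches Programming
So 2 of 7 rows are dropped.

SQL:
SELECT a.student, b.title AS course
FROM enrollments a
INNER JOIN courses b ON a.course_id = b.id

Result:
student | course     
--------+------------
Nate    | Physics    
Xander  | Statistics 
Mia     | Algebra    
Alice   | Programming
Iris    | Programming


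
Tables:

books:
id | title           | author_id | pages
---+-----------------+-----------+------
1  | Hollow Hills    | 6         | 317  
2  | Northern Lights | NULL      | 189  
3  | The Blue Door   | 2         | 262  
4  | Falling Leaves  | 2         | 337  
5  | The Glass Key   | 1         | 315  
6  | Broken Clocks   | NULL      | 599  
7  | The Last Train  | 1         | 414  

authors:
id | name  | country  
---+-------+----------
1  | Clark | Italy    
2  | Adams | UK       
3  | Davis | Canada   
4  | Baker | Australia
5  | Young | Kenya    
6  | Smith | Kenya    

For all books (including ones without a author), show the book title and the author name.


LEFT JOIN keeps every row from books (the left table); where author_id has no match in authors, the author columns become NULL. Walk through each book:
  - book 1 (Hollow Hills): author_id=6 -> matches Smith
  - book 2 (Northern Lights): author_id=NULL, no match -> kept with NULL
  - book 3 (The Blue Door): author_id=2 -> matches Adams
  - book 4 (Falling Leaves): author_id=2 -> matches Adams
  - book 5 (The Glass Key): author_id=1 -> matches Clark
  - book 6 (Broken Clocks): author_id=NULL, no match -> kept with NULL
  - book 7 (The Last Train): author_id=1 -> matches Clark
All 7 rows appear; 2 have NULL author.

SQL:
SELECT a.title, b.name AS author
FROM books a
LEFT JOIN authors b ON a.author_id = b.id

Result:
title           | author
----------------+-------
Hollow Hills    | Smith 
Northern Lights | NULL  
The Blue Door   | Adams 
Falling Leaves  | Adams 
The Glass Key   | Clark 
Broken Clocks   | NULL  
The Last Train  | Clark 


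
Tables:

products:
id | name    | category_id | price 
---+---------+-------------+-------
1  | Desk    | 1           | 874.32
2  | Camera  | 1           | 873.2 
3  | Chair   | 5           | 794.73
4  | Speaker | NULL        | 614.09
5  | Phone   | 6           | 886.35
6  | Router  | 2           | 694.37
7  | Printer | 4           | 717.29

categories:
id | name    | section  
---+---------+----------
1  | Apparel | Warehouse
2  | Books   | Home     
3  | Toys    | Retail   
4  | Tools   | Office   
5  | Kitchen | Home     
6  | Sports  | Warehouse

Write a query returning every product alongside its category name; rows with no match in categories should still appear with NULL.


LEFT JOIN keeps every row from products (the left table); where category_id has no match in categories, the category columns become NULL. Walk through each product:
  - product 1 (Desk): category_id=1 -> matches Apparel
  - product 2 (Camera): category_id=1 -> matches Apparel
  - product 3 (Chair): category_id=5 -> matches Kitchen
  - product 4 (Speaker): category_id=NULL, no match -> kept with NULL
  - product 5 (Phone): category_id=6 -> matches Sports
  - product 6 (Router): category_id=2 -> matches Books
  - product 7 (Printer): category_id=4 -> matches Tools
All 7 rows appear; 1 has NULL category.

SQL:
SELECT a.name, b.name AS category
FROM products a
LEFT JOIN categories b ON a.category_id = b.id

Result:
name    | category
--------+---------
Desk    | Apparel 
Camera  | Apparel 
Chair   | Kitchen 
Speaker | NULL    
Phone   | Sports  
Router  | Books   
Printer | Tools   


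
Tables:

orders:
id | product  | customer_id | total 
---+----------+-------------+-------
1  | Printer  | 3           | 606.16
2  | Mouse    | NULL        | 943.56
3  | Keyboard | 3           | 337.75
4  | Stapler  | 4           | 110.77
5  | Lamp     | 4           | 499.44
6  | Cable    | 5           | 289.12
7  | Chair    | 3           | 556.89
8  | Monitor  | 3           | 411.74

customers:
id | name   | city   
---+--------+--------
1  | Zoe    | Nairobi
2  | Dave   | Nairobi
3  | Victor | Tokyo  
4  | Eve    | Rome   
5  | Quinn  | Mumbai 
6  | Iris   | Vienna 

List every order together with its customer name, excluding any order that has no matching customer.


INNER JOIN keeps only orders rows whose customer_id matches an id in customers. Walk through each order:
  - order 1 (Printer): customer_id=3 -> matches Victor
  - order 2 (Mouse): customer_id=NULL, no match -> dropped
  - order 3 (Keyboard): customer_id=3 -> matches Victor
  - order 4 (Stapler): customer_id=4 -> matches Eve
  - order 5 (Lamp): customer_id=4 -> matches Eve
  - order 6 (Cable): customer_id=5 -> matches Quinn
  - order 7 (Chair): customer_id=3 -> matches Victor
  - order 8 (Monitor): customer_id=3 -> matches Victor
So 1 of 8 rows is dropped.

SQL:
SELECT a.product, b.name AS customer
FROM orders a
INNER JOIN customers b ON a.customer_id = b.id

Result:
product  | customer
---------+---------
Printer  | Victor  
Keyboard | Victor  
Stapler  | Eve     
Lamp     | Eve     
Cable    | Quinn   
Chair    | Victor  
Monitor  | Victor  


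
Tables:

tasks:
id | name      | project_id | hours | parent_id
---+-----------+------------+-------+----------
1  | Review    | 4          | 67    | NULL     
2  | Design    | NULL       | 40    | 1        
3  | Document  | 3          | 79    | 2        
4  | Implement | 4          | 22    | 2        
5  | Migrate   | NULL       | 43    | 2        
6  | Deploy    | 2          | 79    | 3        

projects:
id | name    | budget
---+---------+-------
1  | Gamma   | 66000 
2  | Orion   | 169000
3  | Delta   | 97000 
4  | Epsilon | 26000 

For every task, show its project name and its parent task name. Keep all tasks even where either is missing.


Two LEFT JOINs from the same base table tasks: one to projects via project_id, one to tasks itself via parent_id. Both are LEFT so every task is preserved.
Match against projects:
  - task 1 (Review): project_id=4 -> matches Epsilon
  - task 2 (Design): project_id=NULL, no match -> kept with NULL
  - task 3 (Document): project_id=3 -> matches Delta
  - task 4 (Implement): project_id=4 -> matches Epsilon
  - task 5 (Migrate): project_id=NULL, no match -> kept with NULL
  - task 6 (Deploy): project_id=2 -> matches Orion
Match against tasks (self):
  - task 1 (Review): parent_id=NULL -> NULL
  - task 2 (Design): parent_id=1 -> Review
  - task 3 (Document): parent_id=2 -> Design
  - task 4 (Implement): parent_id=2 -> Design
  - task 5 (Migrate): parent_id=2 -> Design
  - task 6 (Deploy): parent_id=3 -> Document

SQL:
SELECT a.name, b.name AS project, c.name AS parent
FROM tasks a
LEFT JOIN projects b ON a.project_id = b.id
LEFT JOIN tasks c ON a.parent_id = c.id

Result:
name      | project | parent  
----------+---------+---------
Review    | Epsilon | NULL    
Design    | NULL    | Review  
Document  | Delta   | Design  
Implement | Epsilon | Design  
Migrate   | NULL    | Design  
Deploy    | Orion   | Document


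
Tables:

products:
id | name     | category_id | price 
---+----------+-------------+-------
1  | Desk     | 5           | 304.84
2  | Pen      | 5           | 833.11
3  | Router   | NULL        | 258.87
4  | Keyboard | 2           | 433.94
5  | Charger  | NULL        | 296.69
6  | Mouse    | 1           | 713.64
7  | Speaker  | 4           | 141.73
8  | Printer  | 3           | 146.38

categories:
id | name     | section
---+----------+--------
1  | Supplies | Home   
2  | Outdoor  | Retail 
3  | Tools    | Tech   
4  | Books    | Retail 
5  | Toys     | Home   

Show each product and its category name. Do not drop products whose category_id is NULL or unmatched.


LEFT JOIN keeps every row from products (the left table); where category_id has no match in categories, the category columns become NULL. Walk through each product:
  - product 1 (Desk): category_id=5 -> matches Toys
  - product 2 (Pen): category_id=5 -> matches Toys
  - product 3 (Router): category_id=NULL, no match -> kept with NULL
  - product 4 (Keyboard): category_id=2 -> matches Outdoor
  - product 5 (Charger): category_id=NULL, no match -> kept with NULL
  - product 6 (Mouse): category_id=1 -> matches Supplies
  - product 7 (Speaker): category_id=4 -> matches Books
  - product 8 (Printer): category_id=3 -> matches Tools
All 8 rows appear; 2 have NULL category.

SQL:
SELECT a.name, b.name AS category
FROM products a
LEFT JOIN categories b ON a.category_id = b.id

Result:
name     | category
---------+---------
Desk     | Toys    
Pen      | Toys    
Router   | NULL    
Keyboard | Outdoor 
Charger  | NULL    
Mouse    | Supplies
Speaker  | Books   
Printer  | Tools   


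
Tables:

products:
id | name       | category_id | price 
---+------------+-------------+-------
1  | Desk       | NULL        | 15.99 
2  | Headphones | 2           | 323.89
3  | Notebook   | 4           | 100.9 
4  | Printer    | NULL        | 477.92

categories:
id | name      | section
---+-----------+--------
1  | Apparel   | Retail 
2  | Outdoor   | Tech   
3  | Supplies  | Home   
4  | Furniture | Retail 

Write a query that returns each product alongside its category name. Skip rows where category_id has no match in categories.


INNER JOIN keeps only products rows whose category_id matches an id in categories. Walk through each product:
  - product 1 (Desk): category_id=NULL, no match -> dropped
  - product 2 (Headphones): category_id=2 -> matches Outdoor
  - product 3 (Notebook): category_id=4 -> matches Furniture
  - product 4 (Printer): category_id=NULL, no match -> dropped
So 2 of 4 rows are dropped.

SQL:
SELECT a.name, b.name AS category
FROM products a
INNER JOIN categories b ON a.category_id = b.id

Result:
name       | category 
-----------+----------
Headphones | Outdoor  
Notebook   | Furniture


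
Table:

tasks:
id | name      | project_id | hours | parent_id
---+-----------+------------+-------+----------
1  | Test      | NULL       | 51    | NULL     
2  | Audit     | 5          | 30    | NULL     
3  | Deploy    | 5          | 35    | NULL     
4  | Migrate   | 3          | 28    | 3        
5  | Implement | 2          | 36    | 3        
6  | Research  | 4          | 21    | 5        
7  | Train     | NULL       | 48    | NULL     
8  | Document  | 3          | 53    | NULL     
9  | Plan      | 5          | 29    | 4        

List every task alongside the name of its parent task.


This is a self-join: tasks is joined to a second copy of itself, matching each row's parent_id to another row's id. Use LEFT JOIN so rows with parent_id=NULL are kept.
  - task 1 (Test): parent_id=NULL -> NULL
  - task 2 (Audit): parent_id=NULL -> NULL
  - task 3 (Deploy): parent_id=NULL -> NULL
  - task 4 (Migrate): parent_id=3 -> Deploy
  - task 5 (Implement): parent_id=3 -> Deploy
  - task 6 (Research): parent_id=5 -> Implement
  - task 7 (Train): parent_id=NULL -> NULL
  - task 8 (Document): parent_id=NULL -> NULL
  - task 9 (Plan): parent_id=4 -> Migrate

SQL:
SELECT a.name AS item, b.name AS parent
FROM tasks a
LEFT JOIN tasks b ON a.parent_id = b.id

Result:
item      | parent   
----------+----------
Test      | NULL     
Audit     | NULL     
Deploy    | NULL     
Migrate   | Deploy   
Implement | Deploy   
Research  | Implement
Train     | NULL     
Document  | NULL     
Plan      | Migrate  


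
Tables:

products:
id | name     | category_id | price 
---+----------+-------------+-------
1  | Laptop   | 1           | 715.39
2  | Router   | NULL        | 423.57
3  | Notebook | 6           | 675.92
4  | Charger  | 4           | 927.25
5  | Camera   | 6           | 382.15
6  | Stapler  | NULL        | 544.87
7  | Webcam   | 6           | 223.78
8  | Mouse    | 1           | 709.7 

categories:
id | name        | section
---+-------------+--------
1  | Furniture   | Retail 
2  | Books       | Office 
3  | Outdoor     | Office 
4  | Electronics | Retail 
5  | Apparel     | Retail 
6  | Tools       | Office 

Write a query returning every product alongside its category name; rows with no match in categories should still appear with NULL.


LEFT JOIN keeps every row from products (the left table); where category_id has no match in categories, the category columns become NULL. Walk through each product:
  - product 1 (Laptop): category_id=1 -> matches Furniture
  - product 2 (Router): category_id=NULL, no match -> kept with NULL
  - product 3 (Notebook): category_id=6 -> matches Tools
  - product 4 (Charger): category_id=4 -> matches Electronics
  - product 5 (Camera): category_id=6 -> matches Tools
  - product 6 (Stapler): category_id=NULL, no match -> kept with NULL
  - product 7 (Webcam): category_id=6 -> matches Tools
  - product 8 (Mouse): category_id=1 -> matches Furniture
All 8 rows appear; 2 have NULL category.

SQL:
SELECT a.name, b.name AS category
FROM products a
LEFT JOIN categories b ON a.category_id = b.id

Result:
name     | category   
---------+------------
Laptop   | Furniture  
Router   | NULL       
Notebook | Tools      
Charger  | Electronics
Camera   | Tools      
Stapler  | NULL       
Webcam   | Tools      
Mouse    | Furniture  


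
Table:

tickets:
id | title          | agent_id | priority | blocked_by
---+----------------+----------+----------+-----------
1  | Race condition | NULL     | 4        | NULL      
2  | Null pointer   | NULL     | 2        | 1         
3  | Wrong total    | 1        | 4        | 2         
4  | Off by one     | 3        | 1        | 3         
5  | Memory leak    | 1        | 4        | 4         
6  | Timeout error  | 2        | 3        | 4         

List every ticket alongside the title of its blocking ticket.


This is a self-join: tickets is joined to a second copy of itself, matching each row's blocked_by to another row's id. Use LEFT JOIN so rows with blocked_by=NULL are kept.
  - ticket 1 (Race condition): blocked_by=NULL -> NULL
  - ticket 2 (Null pointer): blocked_by=1 -> Race condition
  - ticket 3 (Wrong total): blocked_by=2 -> Null pointer
  - ticket 4 (Off by one): blocked_by=3 -> Wrong total
  - ticket 5 (Memory leak): blocked_by=4 -> Off by one
  - ticket 6 (Timeout error): blocked_by=4 -> Off by one

SQL:
SELECT a.title AS item, b.title AS blocked_by
FROM tickets a
LEFT JOIN tickets b ON a.blocked_by = b.id

Result:
item           | blocked_by    
---------------+---------------
Race condition | NULL          
Null pointer   | Race condition
Wrong total    | Null pointer  
Off by one     | Wrong total   
Memory leak    | Off by one    
Timeout error  | Off by one    


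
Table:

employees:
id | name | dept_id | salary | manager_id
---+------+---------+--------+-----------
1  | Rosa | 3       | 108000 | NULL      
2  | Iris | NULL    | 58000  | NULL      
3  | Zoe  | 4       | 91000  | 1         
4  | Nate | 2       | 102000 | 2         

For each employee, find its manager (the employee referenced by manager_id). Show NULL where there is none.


This is a self-join: employees is joined to a second copy of itself, matching each row's manager_id to another row's id. Use LEFT JOIN so rows with manager_id=NULL are kept.
  - employee 1 (Rosa): manager_id=NULL -> NULL
  - employee 2 (Iris): manager_id=NULL -> NULL
  - employee 3 (Zoe): manager_id=1 -> Rosa
  - employee 4 (Nate): manager_id=2 -> Iris

SQL:
SELECT a.name AS item, b.name AS manager
FROM employees a
LEFT JOIN employees b ON a.manager_id = b.id

Result:
item | manager
-----+--------
Rosa | NULL   
Iris | NULL   
Zoe  | Rosa   
Nate | Iris   


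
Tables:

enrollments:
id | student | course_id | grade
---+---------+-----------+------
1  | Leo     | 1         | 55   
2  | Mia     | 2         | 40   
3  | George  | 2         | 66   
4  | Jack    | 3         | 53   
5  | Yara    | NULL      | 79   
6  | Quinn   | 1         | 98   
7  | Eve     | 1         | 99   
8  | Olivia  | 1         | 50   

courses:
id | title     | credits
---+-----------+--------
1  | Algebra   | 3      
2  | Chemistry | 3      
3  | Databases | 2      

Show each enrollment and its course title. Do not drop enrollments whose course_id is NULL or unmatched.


LEFT JOIN keeps every row from enrollments (the left table); where course_id has no match in courses, the course columns become NULL. Walk through each enrollment:
  - enrollment 1 (Leo): course_id=1 -> matches Algebra
  - enrollment 2 (Mia): course_id=2 -> matches Chemistry
  - enrollment 3 (George): course_id=2 -> matches Chemistry
  - enrollment 4 (Jack): course_id=3 -> matches Databases
  - enrollment 5 (Yara): course_id=NULL, no match -> kept with NULL
  - enrollment 6 (Quinn): course_id=1 -> matches Algebra
  - enrollment 7 (Eve): course_id=1 -> matches Algebra
  - enrollment 8 (Olivia): course_id=1 -> matches Algebra
All 8 rows appear; 1 has NULL course.

SQL:
SELECT a.student, b.title AS course
FROM enrollments a
LEFT JOIN courses b ON a.course_id = b.id

Result:
student | course   
--------+----------
Leo     | Algebra  
Mia     | Chemistry
George  | Chemistry
Jack    | Databases
Yara    | NULL     
Quinn   | Algebra  
Eve     | Algebra  
Olivia  | Algebra  


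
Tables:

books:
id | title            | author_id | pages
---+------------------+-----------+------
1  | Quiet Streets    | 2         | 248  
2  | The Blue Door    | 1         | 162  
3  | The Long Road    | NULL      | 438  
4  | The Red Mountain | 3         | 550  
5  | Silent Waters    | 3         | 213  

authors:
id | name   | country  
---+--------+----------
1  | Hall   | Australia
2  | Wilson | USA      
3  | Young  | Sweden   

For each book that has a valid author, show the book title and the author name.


INNER JOIN keeps only books rows whose author_id matches an id in authors. Walk through each book:
  - book 1 (Quiet Streets): author_id=2 -> matches Wilson
  - book 2 (The Blue Door): author_id=1 -> matches Hall
  - book 3 (The Long Road): author_id=NULL, no match -> dropped
  - book 4 (The Red Mountain): author_id=3 -> matches Young
  - book 5 (Silent Waters): author_id=3 -> matches Young
So 1 of 5 rows is dropped.

SQL:
SELECT a.title, b.name AS author
FROM books a
INNER JOIN authors b ON a.author_id = b.id

Result:
title            | author
-----------------+-------
Quiet Streets    | Wilson
The Blue Door    | Hall  
The Red Mountain | Young 
Silent Waters    | Young 


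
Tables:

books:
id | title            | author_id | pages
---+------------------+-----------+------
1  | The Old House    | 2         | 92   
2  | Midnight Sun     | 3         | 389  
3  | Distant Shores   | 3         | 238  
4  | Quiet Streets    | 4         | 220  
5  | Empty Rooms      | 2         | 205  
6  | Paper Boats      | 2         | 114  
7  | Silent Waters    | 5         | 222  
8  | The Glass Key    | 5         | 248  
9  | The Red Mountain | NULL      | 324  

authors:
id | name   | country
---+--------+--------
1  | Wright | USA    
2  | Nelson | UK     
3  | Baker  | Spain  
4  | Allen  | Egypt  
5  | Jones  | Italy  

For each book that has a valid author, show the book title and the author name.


INNER JOIN keeps only books rows whose author_id matches an id in authors. Walk through each book:
  - book 1 (The Old House): author_id=2 -> matches Nelson
  - book 2 (Midnight Sun): author_id=3 -> matches Baker
  - book 3 (Distant Shores): author_id=3 -> matches Baker
  - book 4 (Quiet Streets): author_id=4 -> matches Allen
  - book 5 (Empty Rooms): author_id=2 -> matches Nelson
  - book 6 (Paper Boats): author_id=2 -> matches Nelson
  - book 7 (Silent Waters): author_id=5 -> matches Jones
  - book 8 (The Glass Key): author_id=5 -> matches Jones
  - book 9 (The Red Mountain): author_id=NULL, no match -> dropped
So 1 of 9 rows is dropped.

SQL:
SELECT a.title, b.name AS author
FROM books a
INNER JOIN authors b ON a.author_id = b.id

Result:
title          | author
---------------+-------
The Old House  | Nelson
Midnight Sun   | Baker 
Distant Shores | Baker 
Quiet Streets  | Allen 
Empty Rooms    | Nelson
Paper Boats    | Nelson
Silent Waters  | Jones 
The Glass Key  | Jones 


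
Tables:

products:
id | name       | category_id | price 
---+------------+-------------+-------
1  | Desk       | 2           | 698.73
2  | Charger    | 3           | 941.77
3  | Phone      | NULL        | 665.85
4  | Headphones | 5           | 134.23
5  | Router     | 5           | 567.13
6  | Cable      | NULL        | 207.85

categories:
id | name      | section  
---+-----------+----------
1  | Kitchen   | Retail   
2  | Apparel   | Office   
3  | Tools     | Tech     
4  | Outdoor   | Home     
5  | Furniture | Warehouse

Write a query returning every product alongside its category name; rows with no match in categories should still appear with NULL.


LEFT JOIN keeps every row from products (the left table); where category_id has no match in categories, the category columns become NULL. Walk through each product:
  - product 1 (Desk): category_id=2 -> matches Apparel
  - product 2 (Charger): category_id=3 -> matches Tools
  - product 3 (Phone): category_id=NULL, no match -> kept with NULL
  - product 4 (Headphones): category_id=5 -> matches Furniture
  - product 5 (Router): category_id=5 -> matches Furniture
  - product 6 (Cable): category_id=NULL, no match -> kept with NULL
All 6 rows appear; 2 have NULL category.

SQL:
SELECT a.name, b.name AS category
FROM products a
LEFT JOIN categories b ON a.category_id = b.id

Result:
name       | category 
-----------+----------
Desk       | Apparel  
Charger    | Tools    
Phone      | NULL     
Headphones | Furniture
Router     | Furniture
Cable      | NULL     


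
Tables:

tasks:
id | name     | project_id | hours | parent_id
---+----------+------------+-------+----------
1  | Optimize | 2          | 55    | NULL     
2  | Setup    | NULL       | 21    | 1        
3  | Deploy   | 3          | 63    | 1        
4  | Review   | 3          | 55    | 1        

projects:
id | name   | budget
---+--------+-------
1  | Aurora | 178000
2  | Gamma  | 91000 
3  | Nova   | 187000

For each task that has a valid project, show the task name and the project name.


INNER JOIN keeps only tasks rows whose project_id matches an id in projects. Walk through each task:
  - task 1 (Optimize): project_id=2 -> matches Gamma
  - task 2 (Setup): project_id=NULL, no match -> dropped
  - task 3 (Deploy): project_id=3 -> matches Nova
  - task 4 (Review): project_id=3 -> matches Nova
So 1 of 4 rows is dropped.

SQL:
SELECT a.name, b.name AS project
FROM tasks a
INNER JOIN projects b ON a.project_id = b.id

Result:
name     | project
---------+--------
Optimize | Gamma  
Deploy   | Nova   
Review   | Nova   


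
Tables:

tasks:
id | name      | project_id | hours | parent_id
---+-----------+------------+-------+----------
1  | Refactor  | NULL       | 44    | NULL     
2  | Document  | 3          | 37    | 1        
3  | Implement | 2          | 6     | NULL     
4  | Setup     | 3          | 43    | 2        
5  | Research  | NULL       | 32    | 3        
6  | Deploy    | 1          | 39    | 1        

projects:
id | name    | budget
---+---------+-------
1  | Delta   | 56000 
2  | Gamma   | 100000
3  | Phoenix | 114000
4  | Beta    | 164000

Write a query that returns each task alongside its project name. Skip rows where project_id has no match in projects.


INNER JOIN keeps only tasks rows whose project_id matches an id in projects. Walk through each task:
  - task 1 (Refactor): project_id=NULL, no match -> dropped
  - task 2 (Document): project_id=3 -> matches Phoenix
  - task 3 (Implement): project_id=2 -> matches Gamma
  - task 4 (Setup): project_id=3 -> matches Phoenix
  - task 5 (Research): project_id=NULL, no match -> dropped
  - task 6 (Deploy): project_id=1 -> matches Delta
So 2 of 6 rows are dropped.

SQL:
SELECT a.name, b.name AS project
FROM tasks a
INNER JOIN projects b ON a.project_id = b.id

Result:
name      | project
----------+--------
Document  | Phoenix
Implement | Gamma  
Setup     | Phoenix
Deploy    | Delta  
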